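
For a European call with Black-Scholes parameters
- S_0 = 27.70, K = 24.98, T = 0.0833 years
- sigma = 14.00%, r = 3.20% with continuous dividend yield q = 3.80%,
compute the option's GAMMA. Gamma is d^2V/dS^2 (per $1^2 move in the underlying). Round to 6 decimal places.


Answer: Gamma = 0.013216

Derivation:
d1 = 2.5657657786; d2 = 2.5253593435
phi(d1) = 0.0148387163; exp(-qT) = 0.9968396046; exp(-rT) = 0.9973379496
Gamma = exp(-qT) * phi(d1) / (S * sigma * sqrt(T)) = 0.9968396046 * 0.0148387163 / (27.7000 * 0.1400 * 0.2886173938) = 0.013216


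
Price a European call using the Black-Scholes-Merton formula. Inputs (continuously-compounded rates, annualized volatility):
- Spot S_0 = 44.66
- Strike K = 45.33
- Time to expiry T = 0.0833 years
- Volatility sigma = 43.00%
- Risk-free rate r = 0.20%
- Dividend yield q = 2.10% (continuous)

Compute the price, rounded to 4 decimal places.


d1 = (ln(S/K) + (r - q + 0.5*sigma^2) * T) / (sigma * sqrt(T)) = -0.07068530
d2 = d1 - sigma * sqrt(T) = -0.19479078
exp(-rT) = 0.99983341; exp(-qT) = 0.99825223
C = S_0 * exp(-qT) * N(d1) - K * exp(-rT) * N(d2)
N(d1) = 0.47182411; N(d2) = 0.42277837
C = 44.6600 * 0.99825223 * 0.47182411 - 45.3300 * 0.99983341 * 0.42277837 = 1.8735

Answer: Price = 1.8735


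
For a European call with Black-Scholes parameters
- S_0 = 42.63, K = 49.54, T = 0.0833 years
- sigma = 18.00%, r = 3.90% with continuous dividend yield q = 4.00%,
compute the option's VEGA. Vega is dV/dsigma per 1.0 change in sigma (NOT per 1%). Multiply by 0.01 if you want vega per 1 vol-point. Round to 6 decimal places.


d1 = -2.8672337012; d2 = -2.9191848321
phi(d1) = 0.0065423877; exp(-qT) = 0.9966735450; exp(-rT) = 0.9967565713
Vega = S * exp(-qT) * phi(d1) * sqrt(T) = 42.6300 * 0.9966735450 * 0.0065423877 * 0.2886173938 = 0.080228

Answer: Vega = 0.080228


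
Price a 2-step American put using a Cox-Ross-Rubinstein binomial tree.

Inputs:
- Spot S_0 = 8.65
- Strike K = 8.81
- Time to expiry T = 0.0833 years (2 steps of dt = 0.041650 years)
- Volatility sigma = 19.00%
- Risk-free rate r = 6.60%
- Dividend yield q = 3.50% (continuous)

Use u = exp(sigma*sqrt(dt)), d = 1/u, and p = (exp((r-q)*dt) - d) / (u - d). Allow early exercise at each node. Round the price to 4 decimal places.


dt = T/N = 0.041650
u = exp(sigma*sqrt(dt)) = 1.039537; d = 1/u = 0.961966
p = (exp((r-q)*dt) - d) / (u - d) = 0.506963
Discount per step: exp(-r*dt) = 0.997255
Stock lattice S(k, i) with i counting down-moves:
  k=0: S(0,0) = 8.6500
  k=1: S(1,0) = 8.9920; S(1,1) = 8.3210
  k=2: S(2,0) = 9.3475; S(2,1) = 8.6500; S(2,2) = 8.0045
Terminal payoffs V(N, i) = max(K - S_T, 0):
  V(2,0) = 0.000000; V(2,1) = 0.160000; V(2,2) = 0.805470
Backward induction: V(k, i) = exp(-r*dt) * [p * V(k+1, i) + (1-p) * V(k+1, i+1)]; then take max(V_cont, immediate exercise) for American.
  V(1,0) = exp(-r*dt) * [p*0.000000 + (1-p)*0.160000] = 0.078669; exercise = 0.000000; V(1,0) = max -> 0.078669
  V(1,1) = exp(-r*dt) * [p*0.160000 + (1-p)*0.805470] = 0.476928; exercise = 0.488991; V(1,1) = max -> 0.488991
  V(0,0) = exp(-r*dt) * [p*0.078669 + (1-p)*0.488991] = 0.280202; exercise = 0.160000; V(0,0) = max -> 0.280202

Answer: Price = V(0,0) = 0.2802


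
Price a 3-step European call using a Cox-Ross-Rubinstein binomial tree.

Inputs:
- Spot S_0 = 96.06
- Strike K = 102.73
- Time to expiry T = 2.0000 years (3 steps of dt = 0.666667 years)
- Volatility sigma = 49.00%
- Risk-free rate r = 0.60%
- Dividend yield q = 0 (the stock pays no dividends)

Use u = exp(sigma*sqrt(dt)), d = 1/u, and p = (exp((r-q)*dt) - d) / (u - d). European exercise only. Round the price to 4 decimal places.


dt = T/N = 0.666667
u = exp(sigma*sqrt(dt)) = 1.491949; d = 1/u = 0.670264
p = (exp((r-q)*dt) - d) / (u - d) = 0.406170
Discount per step: exp(-r*dt) = 0.996008
Stock lattice S(k, i) with i counting down-moves:
  k=0: S(0,0) = 96.0600
  k=1: S(1,0) = 143.3166; S(1,1) = 64.3856
  k=2: S(2,0) = 213.8211; S(2,1) = 96.0600; S(2,2) = 43.1553
  k=3: S(3,0) = 319.0102; S(3,1) = 143.3166; S(3,2) = 64.3856; S(3,3) = 28.9255
Terminal payoffs V(N, i) = max(S_T - K, 0):
  V(3,0) = 216.280166; V(3,1) = 40.586622; V(3,2) = 0.000000; V(3,3) = 0.000000
Backward induction: V(k, i) = exp(-r*dt) * [p * V(k+1, i) + (1-p) * V(k+1, i+1)].
  V(2,0) = exp(-r*dt) * [p*216.280166 + (1-p)*40.586622] = 111.501191
  V(2,1) = exp(-r*dt) * [p*40.586622 + (1-p)*0.000000] = 16.419264
  V(2,2) = exp(-r*dt) * [p*0.000000 + (1-p)*0.000000] = 0.000000
  V(1,0) = exp(-r*dt) * [p*111.501191 + (1-p)*16.419264] = 54.818986
  V(1,1) = exp(-r*dt) * [p*16.419264 + (1-p)*0.000000] = 6.642392
  V(0,0) = exp(-r*dt) * [p*54.818986 + (1-p)*6.642392] = 26.105653

Answer: Price = V(0,0) = 26.1057


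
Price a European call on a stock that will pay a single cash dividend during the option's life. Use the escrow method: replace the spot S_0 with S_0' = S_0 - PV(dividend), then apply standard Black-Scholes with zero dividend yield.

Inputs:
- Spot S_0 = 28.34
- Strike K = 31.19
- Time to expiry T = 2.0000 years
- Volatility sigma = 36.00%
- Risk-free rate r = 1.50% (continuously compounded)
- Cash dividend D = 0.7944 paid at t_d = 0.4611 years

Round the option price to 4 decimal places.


Answer: Price = 4.5471

Derivation:
PV(D) = D * exp(-r * t_d) = 0.7944 * 0.99310736 = 0.78892449
S_0' = S_0 - PV(D) = 28.3400 - 0.78892449 = 27.55107551
d1 = (ln(S_0'/K) + (r + sigma^2/2)*T) / (sigma*sqrt(T)) = 0.06981509
d2 = d1 - sigma*sqrt(T) = -0.43930179
exp(-rT) = 0.97044553
N(d1) = 0.52782958; N(d2) = 0.33022144
C = S_0' * N(d1) - K * exp(-rT) * N(d2) = 27.55107551 * 0.52782958 - 31.1900 * 0.97044553 * 0.33022144 = 4.5471


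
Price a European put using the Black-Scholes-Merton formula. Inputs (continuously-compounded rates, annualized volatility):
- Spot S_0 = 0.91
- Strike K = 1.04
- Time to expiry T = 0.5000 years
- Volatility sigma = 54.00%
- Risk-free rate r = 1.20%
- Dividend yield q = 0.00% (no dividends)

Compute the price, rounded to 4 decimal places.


d1 = (ln(S/K) + (r - q + 0.5*sigma^2) * T) / (sigma * sqrt(T)) = -0.14307492
d2 = d1 - sigma * sqrt(T) = -0.52491258
exp(-rT) = 0.99401796; exp(-qT) = 1.00000000
P = K * exp(-rT) * N(-d2) - S_0 * exp(-qT) * N(-d1)
N(-d1) = 0.55688449; N(-d2) = 0.70017802
P = 1.0400 * 0.99401796 * 0.70017802 - 0.9100 * 1.00000000 * 0.55688449 = 0.2171

Answer: Price = 0.2171


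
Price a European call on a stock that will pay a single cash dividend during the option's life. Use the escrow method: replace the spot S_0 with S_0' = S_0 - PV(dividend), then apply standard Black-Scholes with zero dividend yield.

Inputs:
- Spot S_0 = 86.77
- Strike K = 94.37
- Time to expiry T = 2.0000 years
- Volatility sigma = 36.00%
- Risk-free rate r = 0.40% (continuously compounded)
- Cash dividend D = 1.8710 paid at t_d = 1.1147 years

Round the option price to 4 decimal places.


Answer: Price = 13.9023

Derivation:
PV(D) = D * exp(-r * t_d) = 1.8710 * 0.99555113 = 1.86267616
S_0' = S_0 - PV(D) = 86.7700 - 1.86267616 = 84.90732384
d1 = (ln(S_0'/K) + (r + sigma^2/2)*T) / (sigma*sqrt(T)) = 0.06273044
d2 = d1 - sigma*sqrt(T) = -0.44638644
exp(-rT) = 0.99203191
N(d1) = 0.52500942; N(d2) = 0.32765906
C = S_0' * N(d1) - K * exp(-rT) * N(d2) = 84.90732384 * 0.52500942 - 94.3700 * 0.99203191 * 0.32765906 = 13.9023


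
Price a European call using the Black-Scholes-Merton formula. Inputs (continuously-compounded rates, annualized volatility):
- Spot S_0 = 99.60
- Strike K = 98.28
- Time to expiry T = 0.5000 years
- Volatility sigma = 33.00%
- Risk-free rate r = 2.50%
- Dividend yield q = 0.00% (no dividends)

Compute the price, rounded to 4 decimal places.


d1 = (ln(S/K) + (r - q + 0.5*sigma^2) * T) / (sigma * sqrt(T)) = 0.22741676
d2 = d1 - sigma * sqrt(T) = -0.00592848
exp(-rT) = 0.98757780; exp(-qT) = 1.00000000
C = S_0 * exp(-qT) * N(d1) - K * exp(-rT) * N(d2)
N(d1) = 0.58995015; N(d2) = 0.49763489
C = 99.6000 * 1.00000000 * 0.58995015 - 98.2800 * 0.98757780 * 0.49763489 = 10.4590

Answer: Price = 10.4590


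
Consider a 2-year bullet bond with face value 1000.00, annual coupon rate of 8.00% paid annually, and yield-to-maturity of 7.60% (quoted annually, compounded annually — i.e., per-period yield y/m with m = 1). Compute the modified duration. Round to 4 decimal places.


Answer: Modified duration = 1.7901

Derivation:
Coupon per period c = face * coupon_rate / m = 80.000000
Periods per year m = 1; per-period yield y/m = 0.076000
Number of cashflows N = 2
Cashflows (t years, CF_t, discount factor 1/(1+y/m)^(m*t), PV):
  t = 1.0000: CF_t = 80.000000, DF = 0.929368, PV = 74.349442
  t = 2.0000: CF_t = 1080.000000, DF = 0.863725, PV = 932.822929
Price P = sum_t PV_t = 1007.172372
First compute Macaulay numerator sum_t t * PV_t:
  t * PV_t at t = 1.0000: 74.349442
  t * PV_t at t = 2.0000: 1865.645859
Macaulay duration D = 1939.995301 / 1007.172372 = 1.926180
Modified duration = D / (1 + y/m) = 1.926180 / (1 + 0.076000) = 1.790130


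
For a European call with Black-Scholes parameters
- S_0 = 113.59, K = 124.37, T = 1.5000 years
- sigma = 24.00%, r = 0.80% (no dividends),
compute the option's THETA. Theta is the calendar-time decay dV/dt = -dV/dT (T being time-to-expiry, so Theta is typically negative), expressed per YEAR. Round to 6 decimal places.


Answer: Theta = -4.741311

Derivation:
d1 = -0.1206561473; d2 = -0.4145949164
phi(d1) = 0.3960489413; exp(-qT) = 1.0000000000; exp(-rT) = 0.9880717129
Theta = -S*exp(-qT)*phi(d1)*sigma/(2*sqrt(T)) - r*K*exp(-rT)*N(d2) + q*S*exp(-qT)*N(d1)
N(d1) = 0.4519816973; N(d2) = 0.3392192351; sqrt(T) = 1.2247448714
Term 1 = -113.5900 * 1.0000000000 * 0.3960489413 * 0.2400 / (2 * 1.2247448714) = -4.4078273240
Term 2 = -0.0080 * 124.3700 * 0.9880717129 * 0.3392192351 = -0.3334836591
Term 3 = 0 (no dividend yield, q = 0)
Theta = -4.4078273240 + (-0.3334836591) + (0.0000000000) = -4.741311


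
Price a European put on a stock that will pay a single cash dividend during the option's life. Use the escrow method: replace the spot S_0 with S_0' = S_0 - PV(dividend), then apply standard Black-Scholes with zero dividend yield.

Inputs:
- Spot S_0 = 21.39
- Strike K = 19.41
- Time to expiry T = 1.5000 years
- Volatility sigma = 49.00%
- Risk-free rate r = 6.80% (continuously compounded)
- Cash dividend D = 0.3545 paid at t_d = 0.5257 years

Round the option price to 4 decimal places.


PV(D) = D * exp(-r * t_d) = 0.3545 * 0.96488380 = 0.34205131
S_0' = S_0 - PV(D) = 21.3900 - 0.34205131 = 21.04794869
d1 = (ln(S_0'/K) + (r + sigma^2/2)*T) / (sigma*sqrt(T)) = 0.60502348
d2 = d1 - sigma*sqrt(T) = 0.00489849
exp(-rT) = 0.90302955
N(-d1) = 0.27258170; N(-d2) = 0.49804579
P = K * exp(-rT) * N(-d2) - S_0' * N(-d1) = 19.4100 * 0.90302955 * 0.49804579 - 21.04794869 * 0.27258170 = 2.9924

Answer: Price = 2.9924


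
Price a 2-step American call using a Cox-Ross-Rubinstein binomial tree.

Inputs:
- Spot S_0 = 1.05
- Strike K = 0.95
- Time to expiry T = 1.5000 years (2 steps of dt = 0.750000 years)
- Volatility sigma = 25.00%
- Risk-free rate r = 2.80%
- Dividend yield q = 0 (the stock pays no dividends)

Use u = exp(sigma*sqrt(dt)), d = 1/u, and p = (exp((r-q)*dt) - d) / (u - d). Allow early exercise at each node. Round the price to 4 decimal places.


Answer: Price = V(0,0) = 0.2049

Derivation:
dt = T/N = 0.750000
u = exp(sigma*sqrt(dt)) = 1.241731; d = 1/u = 0.805327
p = (exp((r-q)*dt) - d) / (u - d) = 0.494713
Discount per step: exp(-r*dt) = 0.979219
Stock lattice S(k, i) with i counting down-moves:
  k=0: S(0,0) = 1.0500
  k=1: S(1,0) = 1.3038; S(1,1) = 0.8456
  k=2: S(2,0) = 1.6190; S(2,1) = 1.0500; S(2,2) = 0.6810
Terminal payoffs V(N, i) = max(S_T - K, 0):
  V(2,0) = 0.668991; V(2,1) = 0.100000; V(2,2) = 0.000000
Backward induction: V(k, i) = exp(-r*dt) * [p * V(k+1, i) + (1-p) * V(k+1, i+1)]; then take max(V_cont, immediate exercise) for American.
  V(1,0) = exp(-r*dt) * [p*0.668991 + (1-p)*0.100000] = 0.373560; exercise = 0.353818; V(1,0) = max -> 0.373560
  V(1,1) = exp(-r*dt) * [p*0.100000 + (1-p)*0.000000] = 0.048443; exercise = 0.000000; V(1,1) = max -> 0.048443
  V(0,0) = exp(-r*dt) * [p*0.373560 + (1-p)*0.048443] = 0.204933; exercise = 0.100000; V(0,0) = max -> 0.204933


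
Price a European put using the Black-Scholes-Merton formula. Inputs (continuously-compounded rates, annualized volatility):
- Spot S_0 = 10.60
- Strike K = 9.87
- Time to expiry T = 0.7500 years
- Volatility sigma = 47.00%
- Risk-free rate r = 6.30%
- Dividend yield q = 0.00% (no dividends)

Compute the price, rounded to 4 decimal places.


d1 = (ln(S/K) + (r - q + 0.5*sigma^2) * T) / (sigma * sqrt(T)) = 0.49490379
d2 = d1 - sigma * sqrt(T) = 0.08787185
exp(-rT) = 0.95384891; exp(-qT) = 1.00000000
P = K * exp(-rT) * N(-d2) - S_0 * exp(-qT) * N(-d1)
N(-d1) = 0.31033402; N(-d2) = 0.46498927
P = 9.8700 * 0.95384891 * 0.46498927 - 10.6000 * 1.00000000 * 0.31033402 = 1.0881

Answer: Price = 1.0881


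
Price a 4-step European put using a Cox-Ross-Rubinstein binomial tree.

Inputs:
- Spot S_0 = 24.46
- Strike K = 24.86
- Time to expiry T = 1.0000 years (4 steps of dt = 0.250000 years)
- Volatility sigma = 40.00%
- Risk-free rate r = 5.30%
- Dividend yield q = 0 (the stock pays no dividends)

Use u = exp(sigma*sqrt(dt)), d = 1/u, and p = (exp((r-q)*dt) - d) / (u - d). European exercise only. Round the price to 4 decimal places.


dt = T/N = 0.250000
u = exp(sigma*sqrt(dt)) = 1.221403; d = 1/u = 0.818731
p = (exp((r-q)*dt) - d) / (u - d) = 0.483290
Discount per step: exp(-r*dt) = 0.986837
Stock lattice S(k, i) with i counting down-moves:
  k=0: S(0,0) = 24.4600
  k=1: S(1,0) = 29.8755; S(1,1) = 20.0262
  k=2: S(2,0) = 36.4900; S(2,1) = 24.4600; S(2,2) = 16.3960
  k=3: S(3,0) = 44.5690; S(3,1) = 29.8755; S(3,2) = 20.0262; S(3,3) = 13.4239
  k=4: S(4,0) = 54.4367; S(4,1) = 36.4900; S(4,2) = 24.4600; S(4,3) = 16.3960; S(4,4) = 10.9906
Terminal payoffs V(N, i) = max(K - S_T, 0):
  V(4,0) = 0.000000; V(4,1) = 0.000000; V(4,2) = 0.400000; V(4,3) = 8.463972; V(4,4) = 13.869414
Backward induction: V(k, i) = exp(-r*dt) * [p * V(k+1, i) + (1-p) * V(k+1, i+1)].
  V(3,0) = exp(-r*dt) * [p*0.000000 + (1-p)*0.000000] = 0.000000
  V(3,1) = exp(-r*dt) * [p*0.000000 + (1-p)*0.400000] = 0.203963
  V(3,2) = exp(-r*dt) * [p*0.400000 + (1-p)*8.463972] = 4.506623
  V(3,3) = exp(-r*dt) * [p*8.463972 + (1-p)*13.869414] = 11.108845
  V(2,0) = exp(-r*dt) * [p*0.000000 + (1-p)*0.203963] = 0.104003
  V(2,1) = exp(-r*dt) * [p*0.203963 + (1-p)*4.506623] = 2.395242
  V(2,2) = exp(-r*dt) * [p*4.506623 + (1-p)*11.108845] = 7.813834
  V(1,0) = exp(-r*dt) * [p*0.104003 + (1-p)*2.395242] = 1.270956
  V(1,1) = exp(-r*dt) * [p*2.395242 + (1-p)*7.813834] = 5.126701
  V(0,0) = exp(-r*dt) * [p*1.270956 + (1-p)*5.126701] = 3.220305

Answer: Price = V(0,0) = 3.2203


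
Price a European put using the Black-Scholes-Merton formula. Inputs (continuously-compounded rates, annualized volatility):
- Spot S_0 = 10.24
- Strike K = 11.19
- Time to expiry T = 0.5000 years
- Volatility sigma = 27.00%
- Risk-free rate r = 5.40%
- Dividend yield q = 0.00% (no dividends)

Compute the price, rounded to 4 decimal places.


d1 = (ln(S/K) + (r - q + 0.5*sigma^2) * T) / (sigma * sqrt(T)) = -0.22781358
d2 = d1 - sigma * sqrt(T) = -0.41873241
exp(-rT) = 0.97336124; exp(-qT) = 1.00000000
P = K * exp(-rT) * N(-d2) - S_0 * exp(-qT) * N(-d1)
N(-d1) = 0.59010442; N(-d2) = 0.66229415
P = 11.1900 * 0.97336124 * 0.66229415 - 10.2400 * 1.00000000 * 0.59010442 = 1.1710

Answer: Price = 1.1710


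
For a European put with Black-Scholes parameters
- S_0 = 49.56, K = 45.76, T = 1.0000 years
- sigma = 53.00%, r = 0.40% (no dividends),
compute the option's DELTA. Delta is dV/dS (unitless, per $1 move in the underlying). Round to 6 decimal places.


Answer: Delta = -0.336124

Derivation:
d1 = 0.4230636032; d2 = -0.1069363968
phi(d1) = 0.3647912746; exp(-qT) = 1.0000000000; exp(-rT) = 0.9960079893
N(-d1) = 0.3361244283
Delta = -exp(-qT) * N(-d1) = -1.0000000000 * 0.3361244283 = -0.336124


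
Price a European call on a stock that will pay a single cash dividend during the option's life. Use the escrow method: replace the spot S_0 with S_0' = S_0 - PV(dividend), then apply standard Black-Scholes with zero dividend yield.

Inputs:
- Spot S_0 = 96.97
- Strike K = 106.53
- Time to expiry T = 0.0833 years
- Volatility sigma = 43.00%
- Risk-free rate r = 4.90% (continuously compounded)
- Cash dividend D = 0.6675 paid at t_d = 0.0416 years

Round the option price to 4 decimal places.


Answer: Price = 1.5593

Derivation:
PV(D) = D * exp(-r * t_d) = 0.6675 * 0.99796368 = 0.66614075
S_0' = S_0 - PV(D) = 96.9700 - 0.66614075 = 96.30385925
d1 = (ln(S_0'/K) + (r + sigma^2/2)*T) / (sigma*sqrt(T)) = -0.71822338
d2 = d1 - sigma*sqrt(T) = -0.84232886
exp(-rT) = 0.99592662
N(d1) = 0.23630978; N(d2) = 0.19980195
C = S_0' * N(d1) - K * exp(-rT) * N(d2) = 96.30385925 * 0.23630978 - 106.5300 * 0.99592662 * 0.19980195 = 1.5593


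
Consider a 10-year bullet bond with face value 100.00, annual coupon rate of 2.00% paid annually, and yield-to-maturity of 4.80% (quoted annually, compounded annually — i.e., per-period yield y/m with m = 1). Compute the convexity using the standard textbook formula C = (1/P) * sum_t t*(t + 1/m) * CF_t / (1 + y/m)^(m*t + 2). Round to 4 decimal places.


Coupon per period c = face * coupon_rate / m = 2.000000
Periods per year m = 1; per-period yield y/m = 0.048000
Number of cashflows N = 10
Cashflows (t years, CF_t, discount factor 1/(1+y/m)^(m*t), PV):
  t = 1.0000: CF_t = 2.000000, DF = 0.954198, PV = 1.908397
  t = 2.0000: CF_t = 2.000000, DF = 0.910495, PV = 1.820989
  t = 3.0000: CF_t = 2.000000, DF = 0.868793, PV = 1.737585
  t = 4.0000: CF_t = 2.000000, DF = 0.829001, PV = 1.658001
  t = 5.0000: CF_t = 2.000000, DF = 0.791031, PV = 1.582062
  t = 6.0000: CF_t = 2.000000, DF = 0.754801, PV = 1.509601
  t = 7.0000: CF_t = 2.000000, DF = 0.720230, PV = 1.440459
  t = 8.0000: CF_t = 2.000000, DF = 0.687242, PV = 1.374484
  t = 9.0000: CF_t = 2.000000, DF = 0.655765, PV = 1.311531
  t = 10.0000: CF_t = 102.000000, DF = 0.625730, PV = 63.824489
Price P = sum_t PV_t = 78.167600
Convexity numerator sum_t t*(t + 1/m) * CF_t / (1+y/m)^(m*t + 2):
  t = 1.0000: term = 3.475171
  t = 2.0000: term = 9.948008
  t = 3.0000: term = 18.984748
  t = 4.0000: term = 30.192029
  t = 5.0000: term = 43.213782
  t = 6.0000: term = 57.728334
  t = 7.0000: term = 73.445718
  t = 8.0000: term = 90.105161
  t = 9.0000: term = 107.472758
  t = 10.0000: term = 6392.304655
Convexity = (1/P) * sum = 6826.870363 / 78.167600 = 87.336318

Answer: Convexity = 87.3363


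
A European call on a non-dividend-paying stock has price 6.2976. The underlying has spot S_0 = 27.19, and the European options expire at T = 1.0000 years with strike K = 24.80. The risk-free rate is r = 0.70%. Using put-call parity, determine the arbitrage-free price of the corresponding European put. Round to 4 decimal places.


Answer: Put price = 3.7346

Derivation:
Put-call parity: C - P = S_0 * exp(-qT) - K * exp(-rT).
S_0 * exp(-qT) = 27.1900 * 1.00000000 = 27.19000000
K * exp(-rT) = 24.8000 * 0.99302444 = 24.62700618
P = C - S*exp(-qT) + K*exp(-rT)
P = 6.2976 - 27.19000000 + 24.62700618 = 3.7346


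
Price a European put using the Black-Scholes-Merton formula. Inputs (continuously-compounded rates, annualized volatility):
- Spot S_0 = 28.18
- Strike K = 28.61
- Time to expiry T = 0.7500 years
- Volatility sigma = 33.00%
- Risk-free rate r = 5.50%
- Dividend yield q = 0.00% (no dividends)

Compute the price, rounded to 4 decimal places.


d1 = (ln(S/K) + (r - q + 0.5*sigma^2) * T) / (sigma * sqrt(T)) = 0.23424220
d2 = d1 - sigma * sqrt(T) = -0.05154618
exp(-rT) = 0.95958920; exp(-qT) = 1.00000000
P = K * exp(-rT) * N(-d2) - S_0 * exp(-qT) * N(-d1)
N(-d1) = 0.40739848; N(-d2) = 0.52055485
P = 28.6100 * 0.95958920 * 0.52055485 - 28.1800 * 1.00000000 * 0.40739848 = 2.8107

Answer: Price = 2.8107


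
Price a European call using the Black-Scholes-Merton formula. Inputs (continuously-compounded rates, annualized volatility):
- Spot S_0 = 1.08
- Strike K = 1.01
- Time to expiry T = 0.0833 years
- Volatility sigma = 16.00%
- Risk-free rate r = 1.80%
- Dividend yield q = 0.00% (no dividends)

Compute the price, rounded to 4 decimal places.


Answer: Price = 0.0730

Derivation:
d1 = (ln(S/K) + (r - q + 0.5*sigma^2) * T) / (sigma * sqrt(T)) = 1.50667354
d2 = d1 - sigma * sqrt(T) = 1.46049475
exp(-rT) = 0.99850172; exp(-qT) = 1.00000000
C = S_0 * exp(-qT) * N(d1) - K * exp(-rT) * N(d2)
N(d1) = 0.93405282; N(d2) = 0.92792293
C = 1.0800 * 1.00000000 * 0.93405282 - 1.0100 * 0.99850172 * 0.92792293 = 0.0730


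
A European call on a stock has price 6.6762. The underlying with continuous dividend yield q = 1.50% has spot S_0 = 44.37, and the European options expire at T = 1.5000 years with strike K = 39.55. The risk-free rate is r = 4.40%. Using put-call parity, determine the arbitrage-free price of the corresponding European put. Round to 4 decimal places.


Answer: Put price = 0.3174

Derivation:
Put-call parity: C - P = S_0 * exp(-qT) - K * exp(-rT).
S_0 * exp(-qT) = 44.3700 * 0.97775124 = 43.38282239
K * exp(-rT) = 39.5500 * 0.93613086 = 37.02397568
P = C - S*exp(-qT) + K*exp(-rT)
P = 6.6762 - 43.38282239 + 37.02397568 = 0.3174


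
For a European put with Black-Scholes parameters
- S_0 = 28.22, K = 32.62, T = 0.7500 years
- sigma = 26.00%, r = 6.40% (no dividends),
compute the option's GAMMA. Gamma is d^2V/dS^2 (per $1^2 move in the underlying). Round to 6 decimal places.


d1 = -0.3177409491; d2 = -0.5429075541
phi(d1) = 0.3793036571; exp(-qT) = 1.0000000000; exp(-rT) = 0.9531337871
Gamma = exp(-qT) * phi(d1) / (S * sigma * sqrt(T)) = 1.0000000000 * 0.3793036571 / (28.2200 * 0.2600 * 0.8660254038) = 0.059693

Answer: Gamma = 0.059693


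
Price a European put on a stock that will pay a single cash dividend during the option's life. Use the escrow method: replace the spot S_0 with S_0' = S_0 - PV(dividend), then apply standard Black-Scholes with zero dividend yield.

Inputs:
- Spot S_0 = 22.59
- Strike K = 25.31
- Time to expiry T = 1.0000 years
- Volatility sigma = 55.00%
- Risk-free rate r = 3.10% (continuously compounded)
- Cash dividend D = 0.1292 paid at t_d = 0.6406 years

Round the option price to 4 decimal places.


Answer: Price = 6.1930

Derivation:
PV(D) = D * exp(-r * t_d) = 0.1292 * 0.98033728 = 0.12665958
S_0' = S_0 - PV(D) = 22.5900 - 0.12665958 = 22.46334042
d1 = (ln(S_0'/K) + (r + sigma^2/2)*T) / (sigma*sqrt(T)) = 0.11442744
d2 = d1 - sigma*sqrt(T) = -0.43557256
exp(-rT) = 0.96947557
N(-d1) = 0.45444948; N(-d2) = 0.66842656
P = K * exp(-rT) * N(-d2) - S_0' * N(-d1) = 25.3100 * 0.96947557 * 0.66842656 - 22.46334042 * 0.45444948 = 6.1930


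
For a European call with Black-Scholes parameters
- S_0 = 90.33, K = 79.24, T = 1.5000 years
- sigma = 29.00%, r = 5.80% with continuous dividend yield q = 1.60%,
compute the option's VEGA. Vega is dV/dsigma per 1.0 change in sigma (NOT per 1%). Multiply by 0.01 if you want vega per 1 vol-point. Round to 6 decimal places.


d1 = 0.7237634303; d2 = 0.3685874176
phi(d1) = 0.3070160401; exp(-qT) = 0.9762857098; exp(-rT) = 0.9166770956
Vega = S * exp(-qT) * phi(d1) * sqrt(T) = 90.3300 * 0.9762857098 * 0.3070160401 * 1.2247448714 = 33.160085

Answer: Vega = 33.160085


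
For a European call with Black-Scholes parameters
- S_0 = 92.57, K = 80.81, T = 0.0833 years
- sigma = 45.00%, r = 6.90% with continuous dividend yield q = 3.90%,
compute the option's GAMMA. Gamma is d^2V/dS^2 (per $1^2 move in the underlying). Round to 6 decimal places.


d1 = 1.1302739120; d2 = 1.0003960848
phi(d1) = 0.2106203424; exp(-qT) = 0.9967565713; exp(-rT) = 0.9942687864
Gamma = exp(-qT) * phi(d1) / (S * sigma * sqrt(T)) = 0.9967565713 * 0.2106203424 / (92.5700 * 0.4500 * 0.2886173938) = 0.017462

Answer: Gamma = 0.017462


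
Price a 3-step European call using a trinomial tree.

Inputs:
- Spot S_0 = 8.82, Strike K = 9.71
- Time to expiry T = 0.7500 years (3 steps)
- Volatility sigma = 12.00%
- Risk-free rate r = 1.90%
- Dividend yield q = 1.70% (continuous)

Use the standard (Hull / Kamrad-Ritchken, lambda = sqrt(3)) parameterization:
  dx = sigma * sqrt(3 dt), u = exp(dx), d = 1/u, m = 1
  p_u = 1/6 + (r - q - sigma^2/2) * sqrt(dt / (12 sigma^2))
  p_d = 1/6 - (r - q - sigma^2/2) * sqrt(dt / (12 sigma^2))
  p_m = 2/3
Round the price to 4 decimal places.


dt = T/N = 0.250000; dx = sigma*sqrt(3*dt) = 0.103923
u = exp(dx) = 1.109515; d = 1/u = 0.901295
p_u = 0.160412, p_m = 0.666667, p_d = 0.172921
Discount per step: exp(-r*dt) = 0.995261
Stock lattice S(k, j) with j the centered position index:
  k=0: S(0,+0) = 8.8200
  k=1: S(1,-1) = 7.9494; S(1,+0) = 8.8200; S(1,+1) = 9.7859
  k=2: S(2,-2) = 7.1648; S(2,-1) = 7.9494; S(2,+0) = 8.8200; S(2,+1) = 9.7859; S(2,+2) = 10.8576
  k=3: S(3,-3) = 6.4576; S(3,-2) = 7.1648; S(3,-1) = 7.9494; S(3,+0) = 8.8200; S(3,+1) = 9.7859; S(3,+2) = 10.8576; S(3,+3) = 12.0467
Terminal payoffs V(N, j) = max(S_T - K, 0):
  V(3,-3) = 0.000000; V(3,-2) = 0.000000; V(3,-1) = 0.000000; V(3,+0) = 0.000000; V(3,+1) = 0.075923; V(3,+2) = 1.147629; V(3,+3) = 2.336703
Backward induction: V(k, j) = exp(-r*dt) * [p_u * V(k+1, j+1) + p_m * V(k+1, j) + p_d * V(k+1, j-1)]
  V(2,-2) = exp(-r*dt) * [p_u*0.000000 + p_m*0.000000 + p_d*0.000000] = 0.000000
  V(2,-1) = exp(-r*dt) * [p_u*0.000000 + p_m*0.000000 + p_d*0.000000] = 0.000000
  V(2,+0) = exp(-r*dt) * [p_u*0.075923 + p_m*0.000000 + p_d*0.000000] = 0.012121
  V(2,+1) = exp(-r*dt) * [p_u*1.147629 + p_m*0.075923 + p_d*0.000000] = 0.233597
  V(2,+2) = exp(-r*dt) * [p_u*2.336703 + p_m*1.147629 + p_d*0.075923] = 1.147586
  V(1,-1) = exp(-r*dt) * [p_u*0.012121 + p_m*0.000000 + p_d*0.000000] = 0.001935
  V(1,+0) = exp(-r*dt) * [p_u*0.233597 + p_m*0.012121 + p_d*0.000000] = 0.045337
  V(1,+1) = exp(-r*dt) * [p_u*1.147586 + p_m*0.233597 + p_d*0.012121] = 0.340293
  V(0,+0) = exp(-r*dt) * [p_u*0.340293 + p_m*0.045337 + p_d*0.001935] = 0.084743

Answer: Price = V(0,0) = 0.0847


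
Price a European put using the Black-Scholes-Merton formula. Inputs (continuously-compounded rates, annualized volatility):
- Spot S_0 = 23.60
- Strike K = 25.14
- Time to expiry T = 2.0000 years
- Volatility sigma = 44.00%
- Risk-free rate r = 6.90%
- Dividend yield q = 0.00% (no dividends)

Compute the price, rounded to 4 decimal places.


d1 = (ln(S/K) + (r - q + 0.5*sigma^2) * T) / (sigma * sqrt(T)) = 0.43131346
d2 = d1 - sigma * sqrt(T) = -0.19094051
exp(-rT) = 0.87109869; exp(-qT) = 1.00000000
P = K * exp(-rT) * N(-d2) - S_0 * exp(-qT) * N(-d1)
N(-d1) = 0.33312023; N(-d2) = 0.57571390
P = 25.1400 * 0.87109869 * 0.57571390 - 23.6000 * 1.00000000 * 0.33312023 = 4.7462

Answer: Price = 4.7462


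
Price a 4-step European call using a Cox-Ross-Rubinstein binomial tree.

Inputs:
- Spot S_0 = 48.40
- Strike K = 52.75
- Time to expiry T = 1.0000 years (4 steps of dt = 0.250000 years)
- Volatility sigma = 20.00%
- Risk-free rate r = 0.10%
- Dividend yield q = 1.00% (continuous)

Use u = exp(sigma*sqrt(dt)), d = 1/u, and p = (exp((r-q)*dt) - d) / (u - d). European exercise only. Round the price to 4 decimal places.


Answer: Price = V(0,0) = 2.2602

Derivation:
dt = T/N = 0.250000
u = exp(sigma*sqrt(dt)) = 1.105171; d = 1/u = 0.904837
p = (exp((r-q)*dt) - d) / (u - d) = 0.463802
Discount per step: exp(-r*dt) = 0.999750
Stock lattice S(k, i) with i counting down-moves:
  k=0: S(0,0) = 48.4000
  k=1: S(1,0) = 53.4903; S(1,1) = 43.7941
  k=2: S(2,0) = 59.1159; S(2,1) = 48.4000; S(2,2) = 39.6266
  k=3: S(3,0) = 65.3332; S(3,1) = 53.4903; S(3,2) = 43.7941; S(3,3) = 35.8556
  k=4: S(4,0) = 72.2043; S(4,1) = 59.1159; S(4,2) = 48.4000; S(4,3) = 39.6266; S(4,4) = 32.4435
Terminal payoffs V(N, i) = max(S_T - K, 0):
  V(4,0) = 19.454315; V(4,1) = 6.365893; V(4,2) = 0.000000; V(4,3) = 0.000000; V(4,4) = 0.000000
Backward induction: V(k, i) = exp(-r*dt) * [p * V(k+1, i) + (1-p) * V(k+1, i+1)].
  V(3,0) = exp(-r*dt) * [p*19.454315 + (1-p)*6.365893] = 12.433223
  V(3,1) = exp(-r*dt) * [p*6.365893 + (1-p)*0.000000] = 2.951777
  V(3,2) = exp(-r*dt) * [p*0.000000 + (1-p)*0.000000] = 0.000000
  V(3,3) = exp(-r*dt) * [p*0.000000 + (1-p)*0.000000] = 0.000000
  V(2,0) = exp(-r*dt) * [p*12.433223 + (1-p)*2.951777] = 7.347455
  V(2,1) = exp(-r*dt) * [p*2.951777 + (1-p)*0.000000] = 1.368698
  V(2,2) = exp(-r*dt) * [p*0.000000 + (1-p)*0.000000] = 0.000000
  V(1,0) = exp(-r*dt) * [p*7.347455 + (1-p)*1.368698] = 4.140624
  V(1,1) = exp(-r*dt) * [p*1.368698 + (1-p)*0.000000] = 0.634647
  V(0,0) = exp(-r*dt) * [p*4.140624 + (1-p)*0.634647] = 2.260161


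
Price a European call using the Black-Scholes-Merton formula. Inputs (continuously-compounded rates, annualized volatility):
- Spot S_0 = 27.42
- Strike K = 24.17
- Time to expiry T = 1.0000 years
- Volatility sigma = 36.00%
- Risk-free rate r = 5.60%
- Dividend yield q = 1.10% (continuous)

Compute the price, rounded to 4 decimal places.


d1 = (ln(S/K) + (r - q + 0.5*sigma^2) * T) / (sigma * sqrt(T)) = 0.65544578
d2 = d1 - sigma * sqrt(T) = 0.29544578
exp(-rT) = 0.94553914; exp(-qT) = 0.98906028
C = S_0 * exp(-qT) * N(d1) - K * exp(-rT) * N(d2)
N(d1) = 0.74390961; N(d2) = 0.61617332
C = 27.4200 * 0.98906028 * 0.74390961 - 24.1700 * 0.94553914 * 0.61617332 = 6.0930

Answer: Price = 6.0930


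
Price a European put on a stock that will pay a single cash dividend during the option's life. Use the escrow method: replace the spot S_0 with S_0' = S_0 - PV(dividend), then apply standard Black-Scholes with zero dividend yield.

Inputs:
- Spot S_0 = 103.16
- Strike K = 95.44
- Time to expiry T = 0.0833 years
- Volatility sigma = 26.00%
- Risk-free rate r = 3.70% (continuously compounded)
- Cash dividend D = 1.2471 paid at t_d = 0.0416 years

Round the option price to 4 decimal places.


Answer: Price = 0.7206

Derivation:
PV(D) = D * exp(-r * t_d) = 1.2471 * 0.99846198 = 1.24518194
S_0' = S_0 - PV(D) = 103.1600 - 1.24518194 = 101.91481806
d1 = (ln(S_0'/K) + (r + sigma^2/2)*T) / (sigma*sqrt(T)) = 0.95331439
d2 = d1 - sigma*sqrt(T) = 0.87827386
exp(-rT) = 0.99692264
N(-d1) = 0.17021540; N(-d2) = 0.18989756
P = K * exp(-rT) * N(-d2) - S_0' * N(-d1) = 95.4400 * 0.99692264 * 0.18989756 - 101.91481806 * 0.17021540 = 0.7206


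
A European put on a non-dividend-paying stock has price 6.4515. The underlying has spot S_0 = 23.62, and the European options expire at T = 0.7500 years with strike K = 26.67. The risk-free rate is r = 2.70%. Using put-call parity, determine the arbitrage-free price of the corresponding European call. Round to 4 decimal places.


Put-call parity: C - P = S_0 * exp(-qT) - K * exp(-rT).
S_0 * exp(-qT) = 23.6200 * 1.00000000 = 23.62000000
K * exp(-rT) = 26.6700 * 0.97995365 = 26.13536396
C = P + S*exp(-qT) - K*exp(-rT)
C = 6.4515 + 23.62000000 - 26.13536396 = 3.9361

Answer: Call price = 3.9361


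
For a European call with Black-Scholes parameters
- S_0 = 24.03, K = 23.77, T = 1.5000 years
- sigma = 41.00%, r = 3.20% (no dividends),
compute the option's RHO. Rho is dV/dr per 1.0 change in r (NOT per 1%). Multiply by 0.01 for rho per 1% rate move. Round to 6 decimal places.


d1 = 0.3683271208; d2 = -0.1338182765
phi(d1) = 0.3727784636; exp(-qT) = 1.0000000000; exp(-rT) = 0.9531337871
N(d2) = 0.4467731373
Rho = K*T*exp(-rT)*N(d2) = 23.7700 * 1.5000 * 0.9531337871 * 0.4467731373 = 15.183132

Answer: Rho = 15.183132


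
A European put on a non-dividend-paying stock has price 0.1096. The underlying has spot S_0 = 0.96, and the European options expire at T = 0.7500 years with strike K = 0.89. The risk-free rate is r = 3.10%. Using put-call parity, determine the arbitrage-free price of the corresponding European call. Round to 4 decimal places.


Put-call parity: C - P = S_0 * exp(-qT) - K * exp(-rT).
S_0 * exp(-qT) = 0.9600 * 1.00000000 = 0.96000000
K * exp(-rT) = 0.8900 * 0.97701820 = 0.86954620
C = P + S*exp(-qT) - K*exp(-rT)
C = 0.1096 + 0.96000000 - 0.86954620 = 0.2001

Answer: Call price = 0.2001


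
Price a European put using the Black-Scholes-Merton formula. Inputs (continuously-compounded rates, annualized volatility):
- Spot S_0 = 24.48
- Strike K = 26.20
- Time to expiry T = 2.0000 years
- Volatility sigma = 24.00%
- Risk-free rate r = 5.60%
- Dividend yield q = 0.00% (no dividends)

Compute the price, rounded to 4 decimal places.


d1 = (ln(S/K) + (r - q + 0.5*sigma^2) * T) / (sigma * sqrt(T)) = 0.29962780
d2 = d1 - sigma * sqrt(T) = -0.03978346
exp(-rT) = 0.89404426; exp(-qT) = 1.00000000
P = K * exp(-rT) * N(-d2) - S_0 * exp(-qT) * N(-d1)
N(-d1) = 0.38223054; N(-d2) = 0.51586712
P = 26.2000 * 0.89404426 * 0.51586712 - 24.4800 * 1.00000000 * 0.38223054 = 2.7266

Answer: Price = 2.7266


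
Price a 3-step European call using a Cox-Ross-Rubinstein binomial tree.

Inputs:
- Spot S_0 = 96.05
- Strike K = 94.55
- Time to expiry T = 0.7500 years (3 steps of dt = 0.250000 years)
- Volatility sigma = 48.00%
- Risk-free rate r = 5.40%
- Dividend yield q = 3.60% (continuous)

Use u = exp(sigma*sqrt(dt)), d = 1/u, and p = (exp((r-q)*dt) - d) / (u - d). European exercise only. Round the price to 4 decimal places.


dt = T/N = 0.250000
u = exp(sigma*sqrt(dt)) = 1.271249; d = 1/u = 0.786628
p = (exp((r-q)*dt) - d) / (u - d) = 0.449593
Discount per step: exp(-r*dt) = 0.986591
Stock lattice S(k, i) with i counting down-moves:
  k=0: S(0,0) = 96.0500
  k=1: S(1,0) = 122.1035; S(1,1) = 75.5556
  k=2: S(2,0) = 155.2239; S(2,1) = 96.0500; S(2,2) = 59.4341
  k=3: S(3,0) = 197.3283; S(3,1) = 122.1035; S(3,2) = 75.5556; S(3,3) = 46.7526
Terminal payoffs V(N, i) = max(S_T - K, 0):
  V(3,0) = 102.778310; V(3,1) = 27.553481; V(3,2) = 0.000000; V(3,3) = 0.000000
Backward induction: V(k, i) = exp(-r*dt) * [p * V(k+1, i) + (1-p) * V(k+1, i+1)].
  V(2,0) = exp(-r*dt) * [p*102.778310 + (1-p)*27.553481] = 60.551046
  V(2,1) = exp(-r*dt) * [p*27.553481 + (1-p)*0.000000] = 12.221737
  V(2,2) = exp(-r*dt) * [p*0.000000 + (1-p)*0.000000] = 0.000000
  V(1,0) = exp(-r*dt) * [p*60.551046 + (1-p)*12.221737] = 33.495001
  V(1,1) = exp(-r*dt) * [p*12.221737 + (1-p)*0.000000] = 5.421124
  V(0,0) = exp(-r*dt) * [p*33.495001 + (1-p)*5.421124] = 17.800997

Answer: Price = V(0,0) = 17.8010


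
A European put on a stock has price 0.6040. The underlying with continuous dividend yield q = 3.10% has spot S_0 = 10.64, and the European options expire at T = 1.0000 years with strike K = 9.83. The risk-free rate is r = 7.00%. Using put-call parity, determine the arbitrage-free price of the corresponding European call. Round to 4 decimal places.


Put-call parity: C - P = S_0 * exp(-qT) - K * exp(-rT).
S_0 * exp(-qT) = 10.6400 * 0.96947557 = 10.31522010
K * exp(-rT) = 9.8300 * 0.93239382 = 9.16543125
C = P + S*exp(-qT) - K*exp(-rT)
C = 0.6040 + 10.31522010 - 9.16543125 = 1.7538

Answer: Call price = 1.7538


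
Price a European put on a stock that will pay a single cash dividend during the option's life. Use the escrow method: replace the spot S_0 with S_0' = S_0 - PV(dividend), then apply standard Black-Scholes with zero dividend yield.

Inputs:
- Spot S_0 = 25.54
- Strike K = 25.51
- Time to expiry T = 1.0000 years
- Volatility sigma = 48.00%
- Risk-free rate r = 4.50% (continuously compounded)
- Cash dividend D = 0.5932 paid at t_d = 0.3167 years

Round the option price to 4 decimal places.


Answer: Price = 4.4008

Derivation:
PV(D) = D * exp(-r * t_d) = 0.5932 * 0.98584957 = 0.58480597
S_0' = S_0 - PV(D) = 25.5400 - 0.58480597 = 24.95519403
d1 = (ln(S_0'/K) + (r + sigma^2/2)*T) / (sigma*sqrt(T)) = 0.28794051
d2 = d1 - sigma*sqrt(T) = -0.19205949
exp(-rT) = 0.95599748
N(-d1) = 0.38669614; N(-d2) = 0.57615220
P = K * exp(-rT) * N(-d2) - S_0' * N(-d1) = 25.5100 * 0.95599748 * 0.57615220 - 24.95519403 * 0.38669614 = 4.4008


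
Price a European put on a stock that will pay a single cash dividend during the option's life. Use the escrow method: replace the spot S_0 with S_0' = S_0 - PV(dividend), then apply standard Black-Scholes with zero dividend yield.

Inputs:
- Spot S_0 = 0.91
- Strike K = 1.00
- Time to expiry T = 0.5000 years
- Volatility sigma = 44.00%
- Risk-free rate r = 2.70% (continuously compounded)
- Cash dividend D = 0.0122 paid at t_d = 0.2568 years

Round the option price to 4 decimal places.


Answer: Price = 0.1661

Derivation:
PV(D) = D * exp(-r * t_d) = 0.0122 * 0.99309038 = 0.01211570
S_0' = S_0 - PV(D) = 0.9100 - 0.01211570 = 0.89788430
d1 = (ln(S_0'/K) + (r + sigma^2/2)*T) / (sigma*sqrt(T)) = -0.14725198
d2 = d1 - sigma*sqrt(T) = -0.45837896
exp(-rT) = 0.98659072
N(-d1) = 0.55853343; N(-d2) = 0.67665990
P = K * exp(-rT) * N(-d2) - S_0' * N(-d1) = 1.0000 * 0.98659072 * 0.67665990 - 0.89788430 * 0.55853343 = 0.1661


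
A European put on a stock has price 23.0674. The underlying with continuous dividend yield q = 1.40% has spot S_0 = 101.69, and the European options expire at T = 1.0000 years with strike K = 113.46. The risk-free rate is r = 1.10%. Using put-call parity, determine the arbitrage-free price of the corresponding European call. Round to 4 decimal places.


Put-call parity: C - P = S_0 * exp(-qT) - K * exp(-rT).
S_0 * exp(-qT) = 101.6900 * 0.98609754 = 100.27625928
K * exp(-rT) = 113.4600 * 0.98906028 = 112.21877923
C = P + S*exp(-qT) - K*exp(-rT)
C = 23.0674 + 100.27625928 - 112.21877923 = 11.1249

Answer: Call price = 11.1249


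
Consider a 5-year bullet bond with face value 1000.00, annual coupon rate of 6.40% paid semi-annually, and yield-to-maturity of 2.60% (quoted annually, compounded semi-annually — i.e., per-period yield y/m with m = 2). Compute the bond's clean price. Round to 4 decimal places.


Answer: Price = 1177.0926

Derivation:
Coupon per period c = face * coupon_rate / m = 32.000000
Periods per year m = 2; per-period yield y/m = 0.013000
Number of cashflows N = 10
Cashflows (t years, CF_t, discount factor 1/(1+y/m)^(m*t), PV):
  t = 0.5000: CF_t = 32.000000, DF = 0.987167, PV = 31.589339
  t = 1.0000: CF_t = 32.000000, DF = 0.974498, PV = 31.183947
  t = 1.5000: CF_t = 32.000000, DF = 0.961992, PV = 30.783758
  t = 2.0000: CF_t = 32.000000, DF = 0.949647, PV = 30.388705
  t = 2.5000: CF_t = 32.000000, DF = 0.937460, PV = 29.998722
  t = 3.0000: CF_t = 32.000000, DF = 0.925429, PV = 29.613743
  t = 3.5000: CF_t = 32.000000, DF = 0.913553, PV = 29.233705
  t = 4.0000: CF_t = 32.000000, DF = 0.901829, PV = 28.858544
  t = 4.5000: CF_t = 32.000000, DF = 0.890256, PV = 28.488197
  t = 5.0000: CF_t = 1032.000000, DF = 0.878831, PV = 906.953965
Price P = sum_t PV_t = 1177.092626


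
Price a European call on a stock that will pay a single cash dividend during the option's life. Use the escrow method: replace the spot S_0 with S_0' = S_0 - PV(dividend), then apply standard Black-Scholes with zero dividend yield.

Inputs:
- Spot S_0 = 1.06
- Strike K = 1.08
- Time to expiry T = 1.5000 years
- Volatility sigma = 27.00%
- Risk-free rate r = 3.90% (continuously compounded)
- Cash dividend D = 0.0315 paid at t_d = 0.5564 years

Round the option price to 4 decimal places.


PV(D) = D * exp(-r * t_d) = 0.0315 * 0.97853414 = 0.03082383
S_0' = S_0 - PV(D) = 1.0600 - 0.03082383 = 1.02917617
d1 = (ln(S_0'/K) + (r + sigma^2/2)*T) / (sigma*sqrt(T)) = 0.19648116
d2 = d1 - sigma*sqrt(T) = -0.13419995
exp(-rT) = 0.94317824
N(d1) = 0.57788321; N(d2) = 0.44662223
C = S_0' * N(d1) - K * exp(-rT) * N(d2) = 1.02917617 * 0.57788321 - 1.0800 * 0.94317824 * 0.44662223 = 0.1398

Answer: Price = 0.1398


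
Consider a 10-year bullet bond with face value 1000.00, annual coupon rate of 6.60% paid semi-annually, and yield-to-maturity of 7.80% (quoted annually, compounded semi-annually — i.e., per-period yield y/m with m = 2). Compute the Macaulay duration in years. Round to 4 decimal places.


Coupon per period c = face * coupon_rate / m = 33.000000
Periods per year m = 2; per-period yield y/m = 0.039000
Number of cashflows N = 20
Cashflows (t years, CF_t, discount factor 1/(1+y/m)^(m*t), PV):
  t = 0.5000: CF_t = 33.000000, DF = 0.962464, PV = 31.761309
  t = 1.0000: CF_t = 33.000000, DF = 0.926337, PV = 30.569114
  t = 1.5000: CF_t = 33.000000, DF = 0.891566, PV = 29.421668
  t = 2.0000: CF_t = 33.000000, DF = 0.858100, PV = 28.317294
  t = 2.5000: CF_t = 33.000000, DF = 0.825890, PV = 27.254373
  t = 3.0000: CF_t = 33.000000, DF = 0.794889, PV = 26.231351
  t = 3.5000: CF_t = 33.000000, DF = 0.765052, PV = 25.246728
  t = 4.0000: CF_t = 33.000000, DF = 0.736335, PV = 24.299065
  t = 4.5000: CF_t = 33.000000, DF = 0.708696, PV = 23.386973
  t = 5.0000: CF_t = 33.000000, DF = 0.682094, PV = 22.509117
  t = 5.5000: CF_t = 33.000000, DF = 0.656491, PV = 21.664213
  t = 6.0000: CF_t = 33.000000, DF = 0.631849, PV = 20.851023
  t = 6.5000: CF_t = 33.000000, DF = 0.608132, PV = 20.068357
  t = 7.0000: CF_t = 33.000000, DF = 0.585305, PV = 19.315069
  t = 7.5000: CF_t = 33.000000, DF = 0.563335, PV = 18.590057
  t = 8.0000: CF_t = 33.000000, DF = 0.542190, PV = 17.892259
  t = 8.5000: CF_t = 33.000000, DF = 0.521838, PV = 17.220654
  t = 9.0000: CF_t = 33.000000, DF = 0.502250, PV = 16.574258
  t = 9.5000: CF_t = 33.000000, DF = 0.483398, PV = 15.952125
  t = 10.0000: CF_t = 1033.000000, DF = 0.465253, PV = 480.606201
Price P = sum_t PV_t = 917.731209
Macaulay numerator sum_t t * PV_t:
  t * PV_t at t = 0.5000: 15.880654
  t * PV_t at t = 1.0000: 30.569114
  t * PV_t at t = 1.5000: 44.132503
  t * PV_t at t = 2.0000: 56.634588
  t * PV_t at t = 2.5000: 68.135934
  t * PV_t at t = 3.0000: 78.694052
  t * PV_t at t = 3.5000: 88.363549
  t * PV_t at t = 4.0000: 97.196259
  t * PV_t at t = 4.5000: 105.241378
  t * PV_t at t = 5.0000: 112.545586
  t * PV_t at t = 5.5000: 119.153171
  t * PV_t at t = 6.0000: 125.106139
  t * PV_t at t = 6.5000: 130.444322
  t * PV_t at t = 7.0000: 135.205486
  t * PV_t at t = 7.5000: 139.425429
  t * PV_t at t = 8.0000: 143.138073
  t * PV_t at t = 8.5000: 146.375556
  t * PV_t at t = 9.0000: 149.168318
  t * PV_t at t = 9.5000: 151.545185
  t * PV_t at t = 10.0000: 4806.062015
Macaulay duration D = (sum_t t * PV_t) / P = 6743.017310 / 917.731209 = 7.347486

Answer: Macaulay duration = 7.3475 years
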